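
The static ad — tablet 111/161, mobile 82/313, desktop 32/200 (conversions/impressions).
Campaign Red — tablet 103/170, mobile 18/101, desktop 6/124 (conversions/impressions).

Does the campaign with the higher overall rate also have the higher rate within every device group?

Tablet: the static ad 111/161 = 68.9%, Campaign Red 103/170 = 60.6% → the static ad
Mobile: the static ad 82/313 = 26.2%, Campaign Red 18/101 = 17.8% → the static ad
Desktop: the static ad 32/200 = 16.0%, Campaign Red 6/124 = 4.8% → the static ad
Overall: the static ad 225/674 = 33.4%, Campaign Red 127/395 = 32.2% → the static ad
The static ad wins overall and in every device group — no reversal.

Yes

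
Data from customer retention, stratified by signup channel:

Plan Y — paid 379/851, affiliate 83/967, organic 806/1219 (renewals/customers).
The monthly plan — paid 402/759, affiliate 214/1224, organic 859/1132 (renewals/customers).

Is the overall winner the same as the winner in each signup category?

Paid: Plan Y 379/851 = 44.5%, the monthly plan 402/759 = 53.0% → the monthly plan
Affiliate: Plan Y 83/967 = 8.6%, the monthly plan 214/1224 = 17.5% → the monthly plan
Organic: Plan Y 806/1219 = 66.1%, the monthly plan 859/1132 = 75.9% → the monthly plan
Overall: Plan Y 1268/3037 = 41.8%, the monthly plan 1475/3115 = 47.4% → the monthly plan
The monthly plan wins overall and in every signup group — no reversal.

Yes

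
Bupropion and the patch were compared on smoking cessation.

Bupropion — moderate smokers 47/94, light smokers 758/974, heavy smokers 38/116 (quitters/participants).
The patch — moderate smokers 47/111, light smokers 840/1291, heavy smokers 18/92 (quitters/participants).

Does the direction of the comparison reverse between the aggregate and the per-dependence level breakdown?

No

Moderate smokers: bupropion 47/94 = 50.0%, the patch 47/111 = 42.3% → bupropion
Light smokers: bupropion 758/974 = 77.8%, the patch 840/1291 = 65.1% → bupropion
Heavy smokers: bupropion 38/116 = 32.8%, the patch 18/92 = 19.6% → bupropion
Overall: bupropion 843/1184 = 71.2%, the patch 905/1494 = 60.6% → bupropion
Bupropion wins overall and in every dependence group — no reversal.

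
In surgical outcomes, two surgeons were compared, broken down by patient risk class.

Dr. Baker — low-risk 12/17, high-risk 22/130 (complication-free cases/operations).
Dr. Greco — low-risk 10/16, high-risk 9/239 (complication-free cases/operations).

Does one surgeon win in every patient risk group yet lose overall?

No

Low-risk: Dr. Baker 12/17 = 70.6%, Dr. Greco 10/16 = 62.5% → Dr. Baker
High-risk: Dr. Baker 22/130 = 16.9%, Dr. Greco 9/239 = 3.8% → Dr. Baker
Overall: Dr. Baker 34/147 = 23.1%, Dr. Greco 19/255 = 7.5% → Dr. Baker
Dr. Baker wins overall and in every patient risk group — no reversal.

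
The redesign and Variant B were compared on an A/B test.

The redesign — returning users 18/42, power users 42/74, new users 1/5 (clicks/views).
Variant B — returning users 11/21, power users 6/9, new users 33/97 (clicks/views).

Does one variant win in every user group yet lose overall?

Returning users: the redesign 18/42 = 42.9%, Variant B 11/21 = 52.4% → Variant B
Power users: the redesign 42/74 = 56.8%, Variant B 6/9 = 66.7% → Variant B
New users: the redesign 1/5 = 20.0%, Variant B 33/97 = 34.0% → Variant B
Overall: the redesign 61/121 = 50.4%, Variant B 50/127 = 39.4% → the redesign
Variant B wins each user group but the redesign wins overall — the comparison reverses. Variant B's views skew toward new users, which has a lower base rate.

Yes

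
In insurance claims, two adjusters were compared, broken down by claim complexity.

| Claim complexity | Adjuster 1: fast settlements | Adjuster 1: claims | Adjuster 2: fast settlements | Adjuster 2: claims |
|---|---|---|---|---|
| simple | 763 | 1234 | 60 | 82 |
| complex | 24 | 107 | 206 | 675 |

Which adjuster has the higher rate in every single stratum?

Simple: Adjuster 1 763/1234 = 61.8%, Adjuster 2 60/82 = 73.2% → Adjuster 2
Complex: Adjuster 1 24/107 = 22.4%, Adjuster 2 206/675 = 30.5% → Adjuster 2
Adjuster 2 has the higher rate in both groups.

Adjuster 2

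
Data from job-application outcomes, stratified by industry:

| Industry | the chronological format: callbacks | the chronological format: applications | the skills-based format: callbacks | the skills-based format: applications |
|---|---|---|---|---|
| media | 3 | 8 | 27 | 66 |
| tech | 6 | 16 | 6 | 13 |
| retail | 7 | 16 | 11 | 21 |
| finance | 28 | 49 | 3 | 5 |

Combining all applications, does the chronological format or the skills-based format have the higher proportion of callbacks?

the chronological format

Media: the chronological format 3/8 = 37.5%, the skills-based format 27/66 = 40.9% → the skills-based format
Tech: the chronological format 6/16 = 37.5%, the skills-based format 6/13 = 46.2% → the skills-based format
Retail: the chronological format 7/16 = 43.8%, the skills-based format 11/21 = 52.4% → the skills-based format
Finance: the chronological format 28/49 = 57.1%, the skills-based format 3/5 = 60.0% → the skills-based format
Overall: the chronological format 44/89 = 49.4%, the skills-based format 47/105 = 44.8% → the chronological format
(The skills-based format wins every industry group but the chronological format wins overall — the skills-based format's applications skew toward the low-rate media group.)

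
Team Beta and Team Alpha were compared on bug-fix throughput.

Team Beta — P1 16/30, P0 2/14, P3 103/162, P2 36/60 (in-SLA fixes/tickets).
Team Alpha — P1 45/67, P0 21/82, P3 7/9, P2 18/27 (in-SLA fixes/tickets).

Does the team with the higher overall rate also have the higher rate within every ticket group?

P1: Team Beta 16/30 = 53.3%, Team Alpha 45/67 = 67.2% → Team Alpha
P0: Team Beta 2/14 = 14.3%, Team Alpha 21/82 = 25.6% → Team Alpha
P3: Team Beta 103/162 = 63.6%, Team Alpha 7/9 = 77.8% → Team Alpha
P2: Team Beta 36/60 = 60.0%, Team Alpha 18/27 = 66.7% → Team Alpha
Overall: Team Beta 157/266 = 59.0%, Team Alpha 91/185 = 49.2% → Team Beta
Team Alpha wins each ticket group but Team Beta wins overall — the comparison reverses. Team Alpha's tickets skew toward P0, which has a lower base rate.

No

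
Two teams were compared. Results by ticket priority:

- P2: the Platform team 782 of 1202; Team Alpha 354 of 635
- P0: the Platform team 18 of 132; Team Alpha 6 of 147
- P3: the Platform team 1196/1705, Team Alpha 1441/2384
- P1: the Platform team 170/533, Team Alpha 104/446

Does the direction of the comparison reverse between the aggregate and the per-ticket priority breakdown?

P2: the Platform team 782/1202 = 65.1%, Team Alpha 354/635 = 55.7% → the Platform team
P0: the Platform team 18/132 = 13.6%, Team Alpha 6/147 = 4.1% → the Platform team
P3: the Platform team 1196/1705 = 70.1%, Team Alpha 1441/2384 = 60.4% → the Platform team
P1: the Platform team 170/533 = 31.9%, Team Alpha 104/446 = 23.3% → the Platform team
Overall: the Platform team 2166/3572 = 60.6%, Team Alpha 1905/3612 = 52.7% → the Platform team
The Platform team wins overall and in every ticket group — no reversal.

No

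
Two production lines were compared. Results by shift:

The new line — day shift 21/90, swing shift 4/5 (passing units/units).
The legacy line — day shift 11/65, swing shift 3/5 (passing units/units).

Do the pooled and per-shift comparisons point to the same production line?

Day shift: the new line 21/90 = 23.3%, the legacy line 11/65 = 16.9% → the new line
Swing shift: the new line 4/5 = 80.0%, the legacy line 3/5 = 60.0% → the new line
Overall: the new line 25/95 = 26.3%, the legacy line 14/70 = 20.0% → the new line
The new line wins overall and in every shift group — no reversal.

Yes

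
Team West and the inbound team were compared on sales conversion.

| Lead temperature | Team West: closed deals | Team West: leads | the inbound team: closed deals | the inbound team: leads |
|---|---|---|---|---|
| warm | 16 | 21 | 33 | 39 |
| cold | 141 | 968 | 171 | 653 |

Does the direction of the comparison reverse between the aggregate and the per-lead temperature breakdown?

No

Warm: Team West 16/21 = 76.2%, the inbound team 33/39 = 84.6% → the inbound team
Cold: Team West 141/968 = 14.6%, the inbound team 171/653 = 26.2% → the inbound team
Overall: Team West 157/989 = 15.9%, the inbound team 204/692 = 29.5% → the inbound team
The inbound team wins overall and in every lead group — no reversal.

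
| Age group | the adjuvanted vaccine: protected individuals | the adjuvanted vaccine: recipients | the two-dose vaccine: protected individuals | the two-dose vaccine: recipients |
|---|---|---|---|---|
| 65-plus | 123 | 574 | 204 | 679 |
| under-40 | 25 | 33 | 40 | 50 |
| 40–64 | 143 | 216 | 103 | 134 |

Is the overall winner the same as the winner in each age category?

Yes

65-plus: the adjuvanted vaccine 123/574 = 21.4%, the two-dose vaccine 204/679 = 30.0% → the two-dose vaccine
Under-40: the adjuvanted vaccine 25/33 = 75.8%, the two-dose vaccine 40/50 = 80.0% → the two-dose vaccine
40–64: the adjuvanted vaccine 143/216 = 66.2%, the two-dose vaccine 103/134 = 76.9% → the two-dose vaccine
Overall: the adjuvanted vaccine 291/823 = 35.4%, the two-dose vaccine 347/863 = 40.2% → the two-dose vaccine
The two-dose vaccine wins overall and in every age group — no reversal.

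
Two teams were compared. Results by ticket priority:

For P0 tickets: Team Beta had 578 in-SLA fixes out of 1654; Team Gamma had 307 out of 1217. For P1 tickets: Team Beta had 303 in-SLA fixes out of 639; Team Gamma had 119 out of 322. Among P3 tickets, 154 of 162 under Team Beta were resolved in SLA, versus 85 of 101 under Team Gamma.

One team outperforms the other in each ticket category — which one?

P0: Team Beta 578/1654 = 34.9%, Team Gamma 307/1217 = 25.2% → Team Beta
P1: Team Beta 303/639 = 47.4%, Team Gamma 119/322 = 37.0% → Team Beta
P3: Team Beta 154/162 = 95.1%, Team Gamma 85/101 = 84.2% → Team Beta
Team Beta has the higher rate in all 3 groups.

Team Beta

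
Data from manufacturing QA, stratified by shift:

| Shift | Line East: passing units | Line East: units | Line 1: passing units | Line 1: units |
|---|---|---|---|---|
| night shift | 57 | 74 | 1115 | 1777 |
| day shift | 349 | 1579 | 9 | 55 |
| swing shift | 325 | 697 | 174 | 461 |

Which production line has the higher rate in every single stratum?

Night shift: Line East 57/74 = 77.0%, Line 1 1115/1777 = 62.7% → Line East
Day shift: Line East 349/1579 = 22.1%, Line 1 9/55 = 16.4% → Line East
Swing shift: Line East 325/697 = 46.6%, Line 1 174/461 = 37.7% → Line East
Line East has the higher rate in all 3 groups.

Line East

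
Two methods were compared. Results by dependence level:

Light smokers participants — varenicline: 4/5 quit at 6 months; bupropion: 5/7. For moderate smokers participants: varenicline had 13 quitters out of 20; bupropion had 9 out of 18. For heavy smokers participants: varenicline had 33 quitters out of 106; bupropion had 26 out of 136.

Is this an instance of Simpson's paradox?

Light smokers: varenicline 4/5 = 80.0%, bupropion 5/7 = 71.4% → varenicline
Moderate smokers: varenicline 13/20 = 65.0%, bupropion 9/18 = 50.0% → varenicline
Heavy smokers: varenicline 33/106 = 31.1%, bupropion 26/136 = 19.1% → varenicline
Overall: varenicline 50/131 = 38.2%, bupropion 40/161 = 24.8% → varenicline
Varenicline wins overall and in every dependence group — no reversal.

No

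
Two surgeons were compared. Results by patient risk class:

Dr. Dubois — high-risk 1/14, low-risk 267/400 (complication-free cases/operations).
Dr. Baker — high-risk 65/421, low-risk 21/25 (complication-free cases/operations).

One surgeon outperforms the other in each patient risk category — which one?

Dr. Baker

High-risk: Dr. Dubois 1/14 = 7.1%, Dr. Baker 65/421 = 15.4% → Dr. Baker
Low-risk: Dr. Dubois 267/400 = 66.8%, Dr. Baker 21/25 = 84.0% → Dr. Baker
Dr. Baker has the higher rate in both groups.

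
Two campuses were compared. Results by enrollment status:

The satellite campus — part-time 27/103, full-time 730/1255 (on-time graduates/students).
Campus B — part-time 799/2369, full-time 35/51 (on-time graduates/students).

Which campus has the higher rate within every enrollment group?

Part-time: the satellite campus 27/103 = 26.2%, Campus B 799/2369 = 33.7% → Campus B
Full-time: the satellite campus 730/1255 = 58.2%, Campus B 35/51 = 68.6% → Campus B
Campus B has the higher rate in both groups.

Campus B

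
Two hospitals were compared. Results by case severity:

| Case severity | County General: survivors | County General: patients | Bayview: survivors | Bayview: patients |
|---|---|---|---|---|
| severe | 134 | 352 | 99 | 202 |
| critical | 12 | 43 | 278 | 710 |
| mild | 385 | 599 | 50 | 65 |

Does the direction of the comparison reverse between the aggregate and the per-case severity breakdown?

Yes

Severe: County General 134/352 = 38.1%, Bayview 99/202 = 49.0% → Bayview
Critical: County General 12/43 = 27.9%, Bayview 278/710 = 39.2% → Bayview
Mild: County General 385/599 = 64.3%, Bayview 50/65 = 76.9% → Bayview
Overall: County General 531/994 = 53.4%, Bayview 427/977 = 43.7% → County General
Bayview wins each case group but County General wins overall — the comparison reverses. Bayview's patients skew toward critical, which has a lower base rate.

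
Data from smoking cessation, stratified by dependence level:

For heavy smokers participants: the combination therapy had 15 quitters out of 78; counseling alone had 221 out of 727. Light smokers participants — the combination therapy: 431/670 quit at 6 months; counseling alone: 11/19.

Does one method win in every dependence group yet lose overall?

Heavy smokers: the combination therapy 15/78 = 19.2%, counseling alone 221/727 = 30.4% → counseling alone
Light smokers: the combination therapy 431/670 = 64.3%, counseling alone 11/19 = 57.9% → the combination therapy
Overall: the combination therapy 446/748 = 59.6%, counseling alone 232/746 = 31.1% → the combination therapy
Neither sweeps: the combination therapy wins 1 of 2 groups, counseling alone wins 1. The combination therapy wins overall but not every group — no Simpson reversal.

No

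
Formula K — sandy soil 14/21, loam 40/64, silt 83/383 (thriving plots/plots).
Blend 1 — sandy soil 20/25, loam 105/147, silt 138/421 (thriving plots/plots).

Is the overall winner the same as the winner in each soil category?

Yes

Sandy soil: Formula K 14/21 = 66.7%, Blend 1 20/25 = 80.0% → Blend 1
Loam: Formula K 40/64 = 62.5%, Blend 1 105/147 = 71.4% → Blend 1
Silt: Formula K 83/383 = 21.7%, Blend 1 138/421 = 32.8% → Blend 1
Overall: Formula K 137/468 = 29.3%, Blend 1 263/593 = 44.4% → Blend 1
Blend 1 wins overall and in every soil group — no reversal.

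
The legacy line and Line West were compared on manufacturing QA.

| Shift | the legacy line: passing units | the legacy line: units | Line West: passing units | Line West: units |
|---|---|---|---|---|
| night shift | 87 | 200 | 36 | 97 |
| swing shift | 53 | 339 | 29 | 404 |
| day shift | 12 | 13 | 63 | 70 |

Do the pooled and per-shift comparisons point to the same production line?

Yes

Night shift: the legacy line 87/200 = 43.5%, Line West 36/97 = 37.1% → the legacy line
Swing shift: the legacy line 53/339 = 15.6%, Line West 29/404 = 7.2% → the legacy line
Day shift: the legacy line 12/13 = 92.3%, Line West 63/70 = 90.0% → the legacy line
Overall: the legacy line 152/552 = 27.5%, Line West 128/571 = 22.4% → the legacy line
The legacy line wins overall and in every shift group — no reversal.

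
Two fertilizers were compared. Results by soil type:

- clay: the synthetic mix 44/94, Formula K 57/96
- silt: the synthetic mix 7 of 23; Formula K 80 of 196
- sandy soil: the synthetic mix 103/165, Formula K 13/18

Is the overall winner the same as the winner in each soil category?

No

Clay: the synthetic mix 44/94 = 46.8%, Formula K 57/96 = 59.4% → Formula K
Silt: the synthetic mix 7/23 = 30.4%, Formula K 80/196 = 40.8% → Formula K
Sandy soil: the synthetic mix 103/165 = 62.4%, Formula K 13/18 = 72.2% → Formula K
Overall: the synthetic mix 154/282 = 54.6%, Formula K 150/310 = 48.4% → the synthetic mix
Formula K wins each soil group but the synthetic mix wins overall — the comparison reverses. Formula K's plots skew toward silt, which has a lower base rate.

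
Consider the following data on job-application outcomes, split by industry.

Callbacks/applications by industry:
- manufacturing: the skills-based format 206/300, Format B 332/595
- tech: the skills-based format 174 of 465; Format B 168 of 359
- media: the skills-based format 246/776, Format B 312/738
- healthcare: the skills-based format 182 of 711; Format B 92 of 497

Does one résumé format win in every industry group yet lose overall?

Manufacturing: the skills-based format 206/300 = 68.7%, Format B 332/595 = 55.8% → the skills-based format
Tech: the skills-based format 174/465 = 37.4%, Format B 168/359 = 46.8% → Format B
Media: the skills-based format 246/776 = 31.7%, Format B 312/738 = 42.3% → Format B
Healthcare: the skills-based format 182/711 = 25.6%, Format B 92/497 = 18.5% → the skills-based format
Overall: the skills-based format 808/2252 = 35.9%, Format B 904/2189 = 41.3% → Format B
Neither sweeps: the skills-based format wins 2 of 4 groups, Format B wins 2. Format B wins overall but not every group — no Simpson reversal.

No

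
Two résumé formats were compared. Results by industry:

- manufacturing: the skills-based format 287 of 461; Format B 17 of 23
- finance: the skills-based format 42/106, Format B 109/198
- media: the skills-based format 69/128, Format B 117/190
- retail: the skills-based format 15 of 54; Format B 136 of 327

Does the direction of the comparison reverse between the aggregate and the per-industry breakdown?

Manufacturing: the skills-based format 287/461 = 62.3%, Format B 17/23 = 73.9% → Format B
Finance: the skills-based format 42/106 = 39.6%, Format B 109/198 = 55.1% → Format B
Media: the skills-based format 69/128 = 53.9%, Format B 117/190 = 61.6% → Format B
Retail: the skills-based format 15/54 = 27.8%, Format B 136/327 = 41.6% → Format B
Overall: the skills-based format 413/749 = 55.1%, Format B 379/738 = 51.4% → the skills-based format
Format B wins each industry group but the skills-based format wins overall — the comparison reverses. Format B's applications skew toward retail, which has a lower base rate.

Yes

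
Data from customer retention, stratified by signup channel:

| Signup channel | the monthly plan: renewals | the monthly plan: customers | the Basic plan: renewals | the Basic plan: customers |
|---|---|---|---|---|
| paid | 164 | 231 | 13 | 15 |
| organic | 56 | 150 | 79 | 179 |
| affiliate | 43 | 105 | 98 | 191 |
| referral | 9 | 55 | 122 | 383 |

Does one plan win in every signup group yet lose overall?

Paid: the monthly plan 164/231 = 71.0%, the Basic plan 13/15 = 86.7% → the Basic plan
Organic: the monthly plan 56/150 = 37.3%, the Basic plan 79/179 = 44.1% → the Basic plan
Affiliate: the monthly plan 43/105 = 41.0%, the Basic plan 98/191 = 51.3% → the Basic plan
Referral: the monthly plan 9/55 = 16.4%, the Basic plan 122/383 = 31.9% → the Basic plan
Overall: the monthly plan 272/541 = 50.3%, the Basic plan 312/768 = 40.6% → the monthly plan
The Basic plan wins each signup group but the monthly plan wins overall — the comparison reverses. The Basic plan's customers skew toward referral, which has a lower base rate.

Yes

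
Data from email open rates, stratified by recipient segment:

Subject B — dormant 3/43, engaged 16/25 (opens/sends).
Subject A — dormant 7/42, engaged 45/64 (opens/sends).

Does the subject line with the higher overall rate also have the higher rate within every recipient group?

Yes

Dormant: Subject B 3/43 = 7.0%, Subject A 7/42 = 16.7% → Subject A
Engaged: Subject B 16/25 = 64.0%, Subject A 45/64 = 70.3% → Subject A
Overall: Subject B 19/68 = 27.9%, Subject A 52/106 = 49.1% → Subject A
Subject A wins overall and in every recipient group — no reversal.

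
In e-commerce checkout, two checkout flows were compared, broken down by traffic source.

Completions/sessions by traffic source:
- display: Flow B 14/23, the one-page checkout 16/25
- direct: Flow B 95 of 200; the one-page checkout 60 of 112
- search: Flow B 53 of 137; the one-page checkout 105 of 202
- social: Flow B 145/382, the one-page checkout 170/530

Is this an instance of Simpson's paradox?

No

Display: Flow B 14/23 = 60.9%, the one-page checkout 16/25 = 64.0% → the one-page checkout
Direct: Flow B 95/200 = 47.5%, the one-page checkout 60/112 = 53.6% → the one-page checkout
Search: Flow B 53/137 = 38.7%, the one-page checkout 105/202 = 52.0% → the one-page checkout
Social: Flow B 145/382 = 38.0%, the one-page checkout 170/530 = 32.1% → Flow B
Overall: Flow B 307/742 = 41.4%, the one-page checkout 351/869 = 40.4% → Flow B
Neither sweeps: Flow B wins 1 of 4 groups, the one-page checkout wins 3. Flow B wins overall but not every group — no Simpson reversal.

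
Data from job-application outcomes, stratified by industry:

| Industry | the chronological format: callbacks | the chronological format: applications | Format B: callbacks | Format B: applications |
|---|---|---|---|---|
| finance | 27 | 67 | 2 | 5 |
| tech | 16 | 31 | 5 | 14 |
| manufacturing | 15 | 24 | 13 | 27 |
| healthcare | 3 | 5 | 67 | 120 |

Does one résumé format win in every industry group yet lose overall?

Yes

Finance: the chronological format 27/67 = 40.3%, Format B 2/5 = 40.0% → the chronological format
Tech: the chronological format 16/31 = 51.6%, Format B 5/14 = 35.7% → the chronological format
Manufacturing: the chronological format 15/24 = 62.5%, Format B 13/27 = 48.1% → the chronological format
Healthcare: the chronological format 3/5 = 60.0%, Format B 67/120 = 55.8% → the chronological format
Overall: the chronological format 61/127 = 48.0%, Format B 87/166 = 52.4% → Format B
The chronological format wins each industry group but Format B wins overall — the comparison reverses. The chronological format's applications skew toward finance, which has a lower base rate.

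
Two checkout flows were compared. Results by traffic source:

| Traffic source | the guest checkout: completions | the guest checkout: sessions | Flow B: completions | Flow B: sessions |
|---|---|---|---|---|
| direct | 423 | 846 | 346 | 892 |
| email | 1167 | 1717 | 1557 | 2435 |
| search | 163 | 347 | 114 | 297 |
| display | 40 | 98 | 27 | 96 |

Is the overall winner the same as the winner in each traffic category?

Yes

Direct: the guest checkout 423/846 = 50.0%, Flow B 346/892 = 38.8% → the guest checkout
Email: the guest checkout 1167/1717 = 68.0%, Flow B 1557/2435 = 63.9% → the guest checkout
Search: the guest checkout 163/347 = 47.0%, Flow B 114/297 = 38.4% → the guest checkout
Display: the guest checkout 40/98 = 40.8%, Flow B 27/96 = 28.1% → the guest checkout
Overall: the guest checkout 1793/3008 = 59.6%, Flow B 2044/3720 = 54.9% → the guest checkout
The guest checkout wins overall and in every traffic group — no reversal.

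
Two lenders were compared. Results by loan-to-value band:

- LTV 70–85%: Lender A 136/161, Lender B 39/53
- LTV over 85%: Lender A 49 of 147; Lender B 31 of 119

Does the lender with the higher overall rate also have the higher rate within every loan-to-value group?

Yes

LTV 70–85%: Lender A 136/161 = 84.5%, Lender B 39/53 = 73.6% → Lender A
LTV over 85%: Lender A 49/147 = 33.3%, Lender B 31/119 = 26.1% → Lender A
Overall: Lender A 185/308 = 60.1%, Lender B 70/172 = 40.7% → Lender A
Lender A wins overall and in every loan-to-value group — no reversal.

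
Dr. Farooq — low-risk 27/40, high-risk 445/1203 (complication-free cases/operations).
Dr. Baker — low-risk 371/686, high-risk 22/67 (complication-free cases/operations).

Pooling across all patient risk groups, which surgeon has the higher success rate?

Dr. Baker

Low-risk: Dr. Farooq 27/40 = 67.5%, Dr. Baker 371/686 = 54.1% → Dr. Farooq
High-risk: Dr. Farooq 445/1203 = 37.0%, Dr. Baker 22/67 = 32.8% → Dr. Farooq
Overall: Dr. Farooq 472/1243 = 38.0%, Dr. Baker 393/753 = 52.2% → Dr. Baker
(Dr. Farooq wins every patient risk group but Dr. Baker wins overall — Dr. Farooq's operations skew toward the low-rate high-risk group.)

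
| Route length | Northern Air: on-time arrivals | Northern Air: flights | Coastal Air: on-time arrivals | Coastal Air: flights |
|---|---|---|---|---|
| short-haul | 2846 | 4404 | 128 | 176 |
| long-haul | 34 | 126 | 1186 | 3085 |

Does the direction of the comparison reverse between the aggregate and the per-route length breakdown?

Short-haul: Northern Air 2846/4404 = 64.6%, Coastal Air 128/176 = 72.7% → Coastal Air
Long-haul: Northern Air 34/126 = 27.0%, Coastal Air 1186/3085 = 38.4% → Coastal Air
Overall: Northern Air 2880/4530 = 63.6%, Coastal Air 1314/3261 = 40.3% → Northern Air
Coastal Air wins each route group but Northern Air wins overall — the comparison reverses. Coastal Air's flights skew toward long-haul, which has a lower base rate.

Yes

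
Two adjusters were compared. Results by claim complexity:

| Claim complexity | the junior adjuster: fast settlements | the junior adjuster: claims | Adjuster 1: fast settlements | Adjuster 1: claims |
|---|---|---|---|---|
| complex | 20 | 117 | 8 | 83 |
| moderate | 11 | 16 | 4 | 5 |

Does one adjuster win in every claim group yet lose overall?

No

Complex: the junior adjuster 20/117 = 17.1%, Adjuster 1 8/83 = 9.6% → the junior adjuster
Moderate: the junior adjuster 11/16 = 68.8%, Adjuster 1 4/5 = 80.0% → Adjuster 1
Overall: the junior adjuster 31/133 = 23.3%, Adjuster 1 12/88 = 13.6% → the junior adjuster
Neither sweeps: the junior adjuster wins 1 of 2 groups, Adjuster 1 wins 1. The junior adjuster wins overall but not every group — no Simpson reversal.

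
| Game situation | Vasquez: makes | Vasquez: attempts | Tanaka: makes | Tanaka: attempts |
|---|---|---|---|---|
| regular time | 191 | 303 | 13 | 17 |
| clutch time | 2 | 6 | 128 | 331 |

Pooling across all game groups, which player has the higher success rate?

Vasquez

Regular time: Vasquez 191/303 = 63.0%, Tanaka 13/17 = 76.5% → Tanaka
Clutch time: Vasquez 2/6 = 33.3%, Tanaka 128/331 = 38.7% → Tanaka
Overall: Vasquez 193/309 = 62.5%, Tanaka 141/348 = 40.5% → Vasquez
(Tanaka wins every game group but Vasquez wins overall — Tanaka's attempts skew toward the low-rate clutch time group.)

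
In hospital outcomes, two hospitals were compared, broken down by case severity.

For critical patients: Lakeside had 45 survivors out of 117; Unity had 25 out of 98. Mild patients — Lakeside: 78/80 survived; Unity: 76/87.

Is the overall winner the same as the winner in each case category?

Critical: Lakeside 45/117 = 38.5%, Unity 25/98 = 25.5% → Lakeside
Mild: Lakeside 78/80 = 97.5%, Unity 76/87 = 87.4% → Lakeside
Overall: Lakeside 123/197 = 62.4%, Unity 101/185 = 54.6% → Lakeside
Lakeside wins overall and in every case group — no reversal.

Yes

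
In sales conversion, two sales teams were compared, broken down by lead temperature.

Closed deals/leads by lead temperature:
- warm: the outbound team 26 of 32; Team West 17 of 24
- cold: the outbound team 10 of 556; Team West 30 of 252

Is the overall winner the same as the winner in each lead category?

No

Warm: the outbound team 26/32 = 81.2%, Team West 17/24 = 70.8% → the outbound team
Cold: the outbound team 10/556 = 1.8%, Team West 30/252 = 11.9% → Team West
Overall: the outbound team 36/588 = 6.1%, Team West 47/276 = 17.0% → Team West
Neither sweeps: the outbound team wins 1 of 2 groups, Team West wins 1. Team West wins overall but not every group — no Simpson reversal.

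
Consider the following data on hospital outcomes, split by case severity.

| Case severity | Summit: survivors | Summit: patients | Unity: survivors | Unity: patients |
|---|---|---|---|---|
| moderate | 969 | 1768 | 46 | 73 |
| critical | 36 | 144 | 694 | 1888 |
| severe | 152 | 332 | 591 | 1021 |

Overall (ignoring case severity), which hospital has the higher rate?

Summit

Moderate: Summit 969/1768 = 54.8%, Unity 46/73 = 63.0% → Unity
Critical: Summit 36/144 = 25.0%, Unity 694/1888 = 36.8% → Unity
Severe: Summit 152/332 = 45.8%, Unity 591/1021 = 57.9% → Unity
Overall: Summit 1157/2244 = 51.6%, Unity 1331/2982 = 44.6% → Summit
(Unity wins every case group but Summit wins overall — Unity's patients skew toward the low-rate critical group.)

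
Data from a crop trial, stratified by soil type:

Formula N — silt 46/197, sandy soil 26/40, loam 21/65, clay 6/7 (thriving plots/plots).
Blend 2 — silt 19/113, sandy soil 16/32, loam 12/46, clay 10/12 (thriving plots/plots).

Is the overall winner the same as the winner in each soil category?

Yes

Silt: Formula N 46/197 = 23.4%, Blend 2 19/113 = 16.8% → Formula N
Sandy soil: Formula N 26/40 = 65.0%, Blend 2 16/32 = 50.0% → Formula N
Loam: Formula N 21/65 = 32.3%, Blend 2 12/46 = 26.1% → Formula N
Clay: Formula N 6/7 = 85.7%, Blend 2 10/12 = 83.3% → Formula N
Overall: Formula N 99/309 = 32.0%, Blend 2 57/203 = 28.1% → Formula N
Formula N wins overall and in every soil group — no reversal.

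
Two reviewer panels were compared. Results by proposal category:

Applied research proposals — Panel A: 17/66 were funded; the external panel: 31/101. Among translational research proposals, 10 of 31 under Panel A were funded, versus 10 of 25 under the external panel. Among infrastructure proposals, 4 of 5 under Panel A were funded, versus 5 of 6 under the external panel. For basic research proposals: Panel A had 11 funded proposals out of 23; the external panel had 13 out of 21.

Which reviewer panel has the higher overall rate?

Applied research: Panel A 17/66 = 25.8%, the external panel 31/101 = 30.7% → the external panel
Translational research: Panel A 10/31 = 32.3%, the external panel 10/25 = 40.0% → the external panel
Infrastructure: Panel A 4/5 = 80.0%, the external panel 5/6 = 83.3% → the external panel
Basic research: Panel A 11/23 = 47.8%, the external panel 13/21 = 61.9% → the external panel
Overall: Panel A 42/125 = 33.6%, the external panel 59/153 = 38.6% → the external panel

the external panel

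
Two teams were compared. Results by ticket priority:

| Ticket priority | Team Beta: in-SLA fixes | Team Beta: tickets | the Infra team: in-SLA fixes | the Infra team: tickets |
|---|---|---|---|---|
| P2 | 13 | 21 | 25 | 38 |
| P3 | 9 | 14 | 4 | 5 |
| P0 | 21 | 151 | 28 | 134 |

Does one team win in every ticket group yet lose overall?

No

P2: Team Beta 13/21 = 61.9%, the Infra team 25/38 = 65.8% → the Infra team
P3: Team Beta 9/14 = 64.3%, the Infra team 4/5 = 80.0% → the Infra team
P0: Team Beta 21/151 = 13.9%, the Infra team 28/134 = 20.9% → the Infra team
Overall: Team Beta 43/186 = 23.1%, the Infra team 57/177 = 32.2% → the Infra team
The Infra team wins overall and in every ticket group — no reversal.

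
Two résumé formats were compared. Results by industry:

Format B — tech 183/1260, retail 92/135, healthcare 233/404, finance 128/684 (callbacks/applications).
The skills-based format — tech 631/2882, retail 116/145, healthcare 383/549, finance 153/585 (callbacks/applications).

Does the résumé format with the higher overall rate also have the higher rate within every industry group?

Tech: Format B 183/1260 = 14.5%, the skills-based format 631/2882 = 21.9% → the skills-based format
Retail: Format B 92/135 = 68.1%, the skills-based format 116/145 = 80.0% → the skills-based format
Healthcare: Format B 233/404 = 57.7%, the skills-based format 383/549 = 69.8% → the skills-based format
Finance: Format B 128/684 = 18.7%, the skills-based format 153/585 = 26.2% → the skills-based format
Overall: Format B 636/2483 = 25.6%, the skills-based format 1283/4161 = 30.8% → the skills-based format
The skills-based format wins overall and in every industry group — no reversal.

Yes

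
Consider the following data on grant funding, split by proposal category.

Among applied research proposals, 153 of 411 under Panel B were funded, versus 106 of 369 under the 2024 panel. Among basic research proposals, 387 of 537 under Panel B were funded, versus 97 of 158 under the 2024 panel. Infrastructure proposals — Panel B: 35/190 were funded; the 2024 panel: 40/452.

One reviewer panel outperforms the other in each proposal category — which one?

Panel B

Applied research: Panel B 153/411 = 37.2%, the 2024 panel 106/369 = 28.7% → Panel B
Basic research: Panel B 387/537 = 72.1%, the 2024 panel 97/158 = 61.4% → Panel B
Infrastructure: Panel B 35/190 = 18.4%, the 2024 panel 40/452 = 8.8% → Panel B
Panel B has the higher rate in all 3 groups.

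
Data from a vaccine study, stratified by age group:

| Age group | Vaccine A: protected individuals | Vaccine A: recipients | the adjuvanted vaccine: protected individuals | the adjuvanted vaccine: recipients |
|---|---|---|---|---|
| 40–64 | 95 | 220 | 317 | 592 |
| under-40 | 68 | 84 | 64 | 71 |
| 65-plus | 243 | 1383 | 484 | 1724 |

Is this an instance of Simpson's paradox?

40–64: Vaccine A 95/220 = 43.2%, the adjuvanted vaccine 317/592 = 53.5% → the adjuvanted vaccine
Under-40: Vaccine A 68/84 = 81.0%, the adjuvanted vaccine 64/71 = 90.1% → the adjuvanted vaccine
65-plus: Vaccine A 243/1383 = 17.6%, the adjuvanted vaccine 484/1724 = 28.1% → the adjuvanted vaccine
Overall: Vaccine A 406/1687 = 24.1%, the adjuvanted vaccine 865/2387 = 36.2% → the adjuvanted vaccine
The adjuvanted vaccine wins overall and in every age group — no reversal.

No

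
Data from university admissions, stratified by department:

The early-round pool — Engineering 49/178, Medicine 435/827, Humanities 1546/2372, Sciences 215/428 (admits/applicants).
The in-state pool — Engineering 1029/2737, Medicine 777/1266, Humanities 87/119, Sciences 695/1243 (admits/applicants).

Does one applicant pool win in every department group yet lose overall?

Engineering: the early-round pool 49/178 = 27.5%, the in-state pool 1029/2737 = 37.6% → the in-state pool
Medicine: the early-round pool 435/827 = 52.6%, the in-state pool 777/1266 = 61.4% → the in-state pool
Humanities: the early-round pool 1546/2372 = 65.2%, the in-state pool 87/119 = 73.1% → the in-state pool
Sciences: the early-round pool 215/428 = 50.2%, the in-state pool 695/1243 = 55.9% → the in-state pool
Overall: the early-round pool 2245/3805 = 59.0%, the in-state pool 2588/5365 = 48.2% → the early-round pool
The in-state pool wins each department group but the early-round pool wins overall — the comparison reverses. The in-state pool's applicants skew toward Engineering, which has a lower base rate.

Yes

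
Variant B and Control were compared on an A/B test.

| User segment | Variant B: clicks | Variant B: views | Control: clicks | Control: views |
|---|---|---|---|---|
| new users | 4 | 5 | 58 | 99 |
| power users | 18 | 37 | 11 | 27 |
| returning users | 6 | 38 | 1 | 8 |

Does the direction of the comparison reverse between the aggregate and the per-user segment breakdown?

New users: Variant B 4/5 = 80.0%, Control 58/99 = 58.6% → Variant B
Power users: Variant B 18/37 = 48.6%, Control 11/27 = 40.7% → Variant B
Returning users: Variant B 6/38 = 15.8%, Control 1/8 = 12.5% → Variant B
Overall: Variant B 28/80 = 35.0%, Control 70/134 = 52.2% → Control
Variant B wins each user group but Control wins overall — the comparison reverses. Variant B's views skew toward returning users, which has a lower base rate.

Yes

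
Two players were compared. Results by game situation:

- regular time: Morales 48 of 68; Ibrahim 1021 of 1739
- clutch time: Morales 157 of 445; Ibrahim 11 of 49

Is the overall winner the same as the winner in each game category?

Regular time: Morales 48/68 = 70.6%, Ibrahim 1021/1739 = 58.7% → Morales
Clutch time: Morales 157/445 = 35.3%, Ibrahim 11/49 = 22.4% → Morales
Overall: Morales 205/513 = 40.0%, Ibrahim 1032/1788 = 57.7% → Ibrahim
Morales wins each game group but Ibrahim wins overall — the comparison reverses. Morales's attempts skew toward clutch time, which has a lower base rate.

No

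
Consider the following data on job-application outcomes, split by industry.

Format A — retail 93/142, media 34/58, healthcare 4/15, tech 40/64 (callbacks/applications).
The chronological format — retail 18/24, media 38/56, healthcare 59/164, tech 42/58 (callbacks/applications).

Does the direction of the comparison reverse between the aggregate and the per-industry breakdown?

Retail: Format A 93/142 = 65.5%, the chronological format 18/24 = 75.0% → the chronological format
Media: Format A 34/58 = 58.6%, the chronological format 38/56 = 67.9% → the chronological format
Healthcare: Format A 4/15 = 26.7%, the chronological format 59/164 = 36.0% → the chronological format
Tech: Format A 40/64 = 62.5%, the chronological format 42/58 = 72.4% → the chronological format
Overall: Format A 171/279 = 61.3%, the chronological format 157/302 = 52.0% → Format A
The chronological format wins each industry group but Format A wins overall — the comparison reverses. The chronological format's applications skew toward healthcare, which has a lower base rate.

Yes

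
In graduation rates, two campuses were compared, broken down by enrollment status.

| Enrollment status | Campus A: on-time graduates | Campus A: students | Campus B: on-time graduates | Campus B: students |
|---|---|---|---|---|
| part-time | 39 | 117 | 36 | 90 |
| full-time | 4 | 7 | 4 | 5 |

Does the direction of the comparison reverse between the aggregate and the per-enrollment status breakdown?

Part-time: Campus A 39/117 = 33.3%, Campus B 36/90 = 40.0% → Campus B
Full-time: Campus A 4/7 = 57.1%, Campus B 4/5 = 80.0% → Campus B
Overall: Campus A 43/124 = 34.7%, Campus B 40/95 = 42.1% → Campus B
Campus B wins overall and in every enrollment group — no reversal.

No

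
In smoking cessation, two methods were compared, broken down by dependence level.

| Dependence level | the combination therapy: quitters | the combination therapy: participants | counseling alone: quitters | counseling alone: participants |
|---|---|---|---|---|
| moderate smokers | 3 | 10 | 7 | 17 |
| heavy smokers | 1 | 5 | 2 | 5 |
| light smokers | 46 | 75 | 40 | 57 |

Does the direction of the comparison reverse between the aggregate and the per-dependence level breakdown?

Moderate smokers: the combination therapy 3/10 = 30.0%, counseling alone 7/17 = 41.2% → counseling alone
Heavy smokers: the combination therapy 1/5 = 20.0%, counseling alone 2/5 = 40.0% → counseling alone
Light smokers: the combination therapy 46/75 = 61.3%, counseling alone 40/57 = 70.2% → counseling alone
Overall: the combination therapy 50/90 = 55.6%, counseling alone 49/79 = 62.0% → counseling alone
Counseling alone wins overall and in every dependence group — no reversal.

No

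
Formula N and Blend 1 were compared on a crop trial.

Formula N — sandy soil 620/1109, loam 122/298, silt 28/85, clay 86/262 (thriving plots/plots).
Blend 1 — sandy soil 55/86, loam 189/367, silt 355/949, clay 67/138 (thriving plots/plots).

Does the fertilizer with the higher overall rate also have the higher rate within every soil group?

Sandy soil: Formula N 620/1109 = 55.9%, Blend 1 55/86 = 64.0% → Blend 1
Loam: Formula N 122/298 = 40.9%, Blend 1 189/367 = 51.5% → Blend 1
Silt: Formula N 28/85 = 32.9%, Blend 1 355/949 = 37.4% → Blend 1
Clay: Formula N 86/262 = 32.8%, Blend 1 67/138 = 48.6% → Blend 1
Overall: Formula N 856/1754 = 48.8%, Blend 1 666/1540 = 43.2% → Formula N
Blend 1 wins each soil group but Formula N wins overall — the comparison reverses. Blend 1's plots skew toward silt, which has a lower base rate.

No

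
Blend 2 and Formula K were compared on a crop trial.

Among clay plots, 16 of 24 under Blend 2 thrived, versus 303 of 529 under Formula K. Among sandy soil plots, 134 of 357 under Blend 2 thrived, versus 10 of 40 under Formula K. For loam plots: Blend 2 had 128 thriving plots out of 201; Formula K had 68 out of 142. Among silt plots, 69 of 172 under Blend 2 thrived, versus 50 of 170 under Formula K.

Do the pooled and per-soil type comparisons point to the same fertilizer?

No

Clay: Blend 2 16/24 = 66.7%, Formula K 303/529 = 57.3% → Blend 2
Sandy soil: Blend 2 134/357 = 37.5%, Formula K 10/40 = 25.0% → Blend 2
Loam: Blend 2 128/201 = 63.7%, Formula K 68/142 = 47.9% → Blend 2
Silt: Blend 2 69/172 = 40.1%, Formula K 50/170 = 29.4% → Blend 2
Overall: Blend 2 347/754 = 46.0%, Formula K 431/881 = 48.9% → Formula K
Blend 2 wins each soil group but Formula K wins overall — the comparison reverses. Blend 2's plots skew toward sandy soil, which has a lower base rate.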